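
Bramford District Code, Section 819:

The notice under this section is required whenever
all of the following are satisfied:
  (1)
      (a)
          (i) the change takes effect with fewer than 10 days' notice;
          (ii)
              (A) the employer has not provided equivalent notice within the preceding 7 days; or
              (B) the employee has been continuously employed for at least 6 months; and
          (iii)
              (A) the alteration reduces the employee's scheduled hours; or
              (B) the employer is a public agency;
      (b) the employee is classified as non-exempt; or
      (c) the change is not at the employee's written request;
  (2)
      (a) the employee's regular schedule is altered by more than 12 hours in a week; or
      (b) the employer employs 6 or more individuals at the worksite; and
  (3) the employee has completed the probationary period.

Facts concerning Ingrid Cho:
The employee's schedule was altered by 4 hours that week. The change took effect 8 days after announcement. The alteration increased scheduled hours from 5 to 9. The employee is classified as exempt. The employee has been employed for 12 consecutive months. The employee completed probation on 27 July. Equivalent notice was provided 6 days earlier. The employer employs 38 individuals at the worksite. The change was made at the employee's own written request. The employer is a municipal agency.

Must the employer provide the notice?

Yes — required.

(i) < 10 days' notice — holds.
(A) no recent notice — not met.
(B) tenure ≥ 6 mo. — holds.
(ii) = F OR T = true.
(A) hours reduced — not satisfied.
(B) public agency — holds.
So (iii) is satisfied (F OR T).
(a): T AND T AND T → true.
(b) non-exempt — fails.
(c) not employee-requested — not met.
(1): T OR F OR F → true.
(a) schedule shift > 12h — not satisfied.
(b) ≥ 6 at site — holds.
(2) = F OR T = true.
(3) past probation — met.
Overall: T AND T AND T → true.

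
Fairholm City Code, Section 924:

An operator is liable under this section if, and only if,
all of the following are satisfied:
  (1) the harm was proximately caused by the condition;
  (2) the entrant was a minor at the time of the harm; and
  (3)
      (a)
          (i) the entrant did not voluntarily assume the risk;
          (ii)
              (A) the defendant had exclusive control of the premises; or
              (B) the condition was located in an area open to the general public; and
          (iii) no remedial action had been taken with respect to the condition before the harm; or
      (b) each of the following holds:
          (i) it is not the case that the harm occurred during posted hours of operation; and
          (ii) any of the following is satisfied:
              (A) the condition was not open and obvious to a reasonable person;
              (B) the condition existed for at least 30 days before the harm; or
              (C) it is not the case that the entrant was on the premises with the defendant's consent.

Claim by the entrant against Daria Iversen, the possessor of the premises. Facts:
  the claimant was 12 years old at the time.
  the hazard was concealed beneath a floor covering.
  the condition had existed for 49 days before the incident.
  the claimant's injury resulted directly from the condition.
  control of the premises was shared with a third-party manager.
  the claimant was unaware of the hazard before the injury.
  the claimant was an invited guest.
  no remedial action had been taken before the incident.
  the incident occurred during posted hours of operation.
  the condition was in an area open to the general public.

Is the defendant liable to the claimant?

(1) proximate cause — satisfied.
(2) entrant a minor — satisfied.
(i) no assumed risk — met.
(A) exclusive control — not met.
(B) public area — satisfied.
So (ii) is satisfied (F OR T).
(iii) no remedial action — holds.
So (a) is satisfied (T AND T AND T).
(i) not (during posted hours) — fails.
(A) not open/obvious — satisfied.
(B) condition ≥30 days old — met.
(C) not (consent to enter) — fails.
So (ii) is satisfied (T OR T OR F).
So (b) is not satisfied (F AND T).
(3) = T OR F = true.
So Overall is satisfied (T AND T AND T).

Yes — liable.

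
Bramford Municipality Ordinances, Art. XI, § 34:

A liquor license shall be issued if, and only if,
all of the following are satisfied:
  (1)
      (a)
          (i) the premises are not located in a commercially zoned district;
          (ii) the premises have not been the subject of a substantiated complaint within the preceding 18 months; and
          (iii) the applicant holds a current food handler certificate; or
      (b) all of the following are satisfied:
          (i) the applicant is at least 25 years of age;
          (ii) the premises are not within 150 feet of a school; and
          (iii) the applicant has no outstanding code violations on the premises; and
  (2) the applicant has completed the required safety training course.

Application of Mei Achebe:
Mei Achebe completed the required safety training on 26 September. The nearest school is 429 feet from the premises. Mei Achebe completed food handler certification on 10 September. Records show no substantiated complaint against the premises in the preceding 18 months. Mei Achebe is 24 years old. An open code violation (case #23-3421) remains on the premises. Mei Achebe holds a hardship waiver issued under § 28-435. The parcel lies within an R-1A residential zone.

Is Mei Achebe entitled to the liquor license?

Yes — granted.

(i) not (commercially zoned) — met.
(ii) no complaint in 18 mo. — satisfied.
(iii) food handler cert. — met.
(a) = T AND T AND T = true.
(i) age ≥ 25 — not satisfied.
(ii) ≥150 ft from school — holds.
(iii) no code violations — not met.
(b): F AND T AND F → false.
(1) = T OR F = true.
(2) safety training — holds.
Overall: T AND T → true.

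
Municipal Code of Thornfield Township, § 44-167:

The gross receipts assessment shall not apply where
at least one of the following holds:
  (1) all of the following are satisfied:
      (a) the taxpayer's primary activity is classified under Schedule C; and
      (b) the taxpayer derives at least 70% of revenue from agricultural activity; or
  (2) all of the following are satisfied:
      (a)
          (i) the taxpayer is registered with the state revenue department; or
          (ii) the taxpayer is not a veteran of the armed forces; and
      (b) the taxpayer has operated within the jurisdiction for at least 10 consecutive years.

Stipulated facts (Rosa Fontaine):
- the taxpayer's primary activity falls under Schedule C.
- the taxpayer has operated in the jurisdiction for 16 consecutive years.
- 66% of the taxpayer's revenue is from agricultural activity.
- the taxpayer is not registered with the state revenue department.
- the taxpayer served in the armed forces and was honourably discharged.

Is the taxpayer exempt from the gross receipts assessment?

(a) Schedule C activity — met.
(b) ≥70% agricultural — not met.
(1) = T AND F = false.
(i) state-registered — not satisfied.
(ii) not (veteran) — not satisfied.
(a) = F OR F = false.
(b) ≥ 10 yrs in jurisdiction — holds.
(2): F AND T → false.
So Overall is not satisfied (F OR F).

No — not exempt.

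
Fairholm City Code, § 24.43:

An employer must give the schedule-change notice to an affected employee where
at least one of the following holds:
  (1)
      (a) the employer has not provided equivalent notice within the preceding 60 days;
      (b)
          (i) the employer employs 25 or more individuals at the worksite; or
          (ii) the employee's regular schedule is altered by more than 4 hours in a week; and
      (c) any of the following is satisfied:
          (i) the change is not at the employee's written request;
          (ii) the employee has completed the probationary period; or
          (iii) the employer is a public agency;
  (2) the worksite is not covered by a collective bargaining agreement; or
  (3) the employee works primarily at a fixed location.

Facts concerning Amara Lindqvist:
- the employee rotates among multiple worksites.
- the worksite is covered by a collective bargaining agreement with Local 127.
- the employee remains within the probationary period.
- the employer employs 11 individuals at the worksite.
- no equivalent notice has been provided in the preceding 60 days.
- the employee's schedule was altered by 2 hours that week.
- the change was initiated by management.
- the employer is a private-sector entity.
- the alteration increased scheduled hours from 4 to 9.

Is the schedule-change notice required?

(a) no recent notice — holds.
(i) ≥ 25 at site — not satisfied.
(ii) schedule shift > 4h — not met.
(b) = F OR F = false.
(i) not employee-requested — satisfied.
(ii) past probation — not satisfied.
(iii) public agency — not met.
(c) = T OR F OR F = true.
(1): T AND F AND T → false.
(2) no CBA — not met.
(3) fixed location — not met.
Overall = F OR F OR F = false.

No — not required.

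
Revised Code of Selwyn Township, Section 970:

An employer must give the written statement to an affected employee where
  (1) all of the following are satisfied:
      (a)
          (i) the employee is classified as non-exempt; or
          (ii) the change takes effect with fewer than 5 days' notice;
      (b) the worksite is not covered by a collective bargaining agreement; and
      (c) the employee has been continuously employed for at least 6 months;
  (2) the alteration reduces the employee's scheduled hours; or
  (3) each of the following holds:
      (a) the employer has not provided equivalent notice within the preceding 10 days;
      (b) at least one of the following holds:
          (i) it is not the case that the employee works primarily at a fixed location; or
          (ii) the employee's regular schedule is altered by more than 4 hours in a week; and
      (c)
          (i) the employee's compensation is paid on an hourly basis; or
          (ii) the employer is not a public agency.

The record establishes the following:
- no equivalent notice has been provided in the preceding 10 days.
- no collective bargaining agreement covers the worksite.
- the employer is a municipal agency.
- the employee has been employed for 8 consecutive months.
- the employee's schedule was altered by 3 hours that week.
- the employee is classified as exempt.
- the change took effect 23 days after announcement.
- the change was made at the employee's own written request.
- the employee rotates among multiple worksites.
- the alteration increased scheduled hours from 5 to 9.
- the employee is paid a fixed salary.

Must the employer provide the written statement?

(i) non-exempt — not satisfied.
(ii) < 5 days' notice — fails.
So (a) is not satisfied (F OR F).
(b) no CBA — met.
(c) tenure ≥ 6 mo. — holds.
So (1) is not satisfied (F AND T AND T).
(2) hours reduced — not satisfied.
(a) no recent notice — holds.
(i) not (fixed location) — holds.
(ii) schedule shift > 4h — not satisfied.
(b): T OR F → true.
(i) hourly-paid — fails.
(ii) not (public agency) — fails.
(c): F OR F → false.
(3) = T AND T AND F = false.
Overall: F OR F OR F → false.

No — not required.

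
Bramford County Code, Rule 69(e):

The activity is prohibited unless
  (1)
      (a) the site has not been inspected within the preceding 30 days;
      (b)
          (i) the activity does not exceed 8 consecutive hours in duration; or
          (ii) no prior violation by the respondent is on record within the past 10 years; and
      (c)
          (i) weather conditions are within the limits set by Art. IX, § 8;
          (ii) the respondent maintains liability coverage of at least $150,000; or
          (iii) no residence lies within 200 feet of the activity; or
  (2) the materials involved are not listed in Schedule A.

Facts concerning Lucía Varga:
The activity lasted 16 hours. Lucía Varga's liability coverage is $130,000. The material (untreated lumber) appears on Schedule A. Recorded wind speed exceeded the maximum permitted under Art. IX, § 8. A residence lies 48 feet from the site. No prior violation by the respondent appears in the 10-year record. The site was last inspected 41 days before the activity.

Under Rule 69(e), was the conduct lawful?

(a) not (site inspected) — met.
(i) ≤ 8 hrs duration — not met.
(ii) no prior violation — met.
(b): F OR T → true.
(i) weather ok — not met.
(ii) coverage ≥ $150,000 — not met.
(iii) no residence in 200 ft — fails.
(c): F OR F OR F → false.
(1) = T AND T AND F = false.
(2) not (Schedule A material) — fails.
So Overall is not satisfied (F OR F).

No — unlawful.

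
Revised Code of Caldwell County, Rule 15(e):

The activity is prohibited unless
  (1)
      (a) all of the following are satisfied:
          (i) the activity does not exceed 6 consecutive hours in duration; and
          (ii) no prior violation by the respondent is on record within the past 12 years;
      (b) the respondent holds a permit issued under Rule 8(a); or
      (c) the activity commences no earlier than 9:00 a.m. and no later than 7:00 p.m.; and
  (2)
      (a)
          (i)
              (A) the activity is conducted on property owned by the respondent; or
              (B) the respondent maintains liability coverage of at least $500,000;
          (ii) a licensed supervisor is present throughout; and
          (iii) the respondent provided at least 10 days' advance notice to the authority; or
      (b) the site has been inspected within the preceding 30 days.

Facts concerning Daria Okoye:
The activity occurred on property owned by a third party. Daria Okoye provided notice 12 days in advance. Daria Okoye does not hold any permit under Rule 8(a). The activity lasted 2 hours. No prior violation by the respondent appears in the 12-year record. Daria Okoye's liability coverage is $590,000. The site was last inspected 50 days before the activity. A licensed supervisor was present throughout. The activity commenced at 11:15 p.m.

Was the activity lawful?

(i) ≤ 6 hrs duration — holds.
(ii) no prior violation — met.
So (a) is satisfied (T AND T).
(b) holds permit — not satisfied.
(c) start within hours — not met.
(1) = T OR F OR F = true.
(A) own property — not met.
(B) coverage ≥ $500,000 — holds.
So (i) is satisfied (F OR T).
(ii) supervisor present — holds.
(iii) ≥10 days' notice — satisfied.
(a): T AND T AND T → true.
(b) site inspected — fails.
(2): T OR F → true.
So Overall is satisfied (T AND T).

Yes — lawful.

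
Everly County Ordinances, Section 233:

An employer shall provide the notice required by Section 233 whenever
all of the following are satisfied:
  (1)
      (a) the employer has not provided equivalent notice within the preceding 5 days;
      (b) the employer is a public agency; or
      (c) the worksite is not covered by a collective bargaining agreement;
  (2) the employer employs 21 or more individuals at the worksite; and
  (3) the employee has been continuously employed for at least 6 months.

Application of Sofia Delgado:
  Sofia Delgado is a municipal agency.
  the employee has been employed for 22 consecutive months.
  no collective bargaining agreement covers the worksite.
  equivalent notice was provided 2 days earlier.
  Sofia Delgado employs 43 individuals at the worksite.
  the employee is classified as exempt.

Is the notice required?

(a) no recent notice — fails.
(b) public agency — met.
(c) no CBA — met.
(1) = F OR T OR T = true.
(2) ≥ 21 at site — met.
(3) tenure ≥ 6 mo. — satisfied.
Overall: T AND T AND T → true.

Yes — required.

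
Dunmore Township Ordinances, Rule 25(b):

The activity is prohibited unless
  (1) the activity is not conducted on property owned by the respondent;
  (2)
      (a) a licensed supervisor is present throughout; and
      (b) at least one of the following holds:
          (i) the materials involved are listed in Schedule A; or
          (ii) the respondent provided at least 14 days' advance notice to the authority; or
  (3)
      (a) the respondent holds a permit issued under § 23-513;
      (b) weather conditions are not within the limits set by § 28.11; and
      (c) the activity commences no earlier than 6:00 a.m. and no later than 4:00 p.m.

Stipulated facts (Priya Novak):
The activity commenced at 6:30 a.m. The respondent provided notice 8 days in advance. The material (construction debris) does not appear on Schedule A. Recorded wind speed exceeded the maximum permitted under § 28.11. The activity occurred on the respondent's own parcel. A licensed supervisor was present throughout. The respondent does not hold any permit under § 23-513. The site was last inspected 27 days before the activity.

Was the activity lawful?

(1) not (own property) — not met.
(a) supervisor present — satisfied.
(i) Schedule A material — not met.
(ii) ≥14 days' notice — not met.
So (b) is not satisfied (F OR F).
(2): T AND F → false.
(a) holds permit — fails.
(b) not (weather ok) — satisfied.
(c) start within hours — met.
(3): F AND T AND T → false.
Overall = F OR F OR F = false.

No — unlawful.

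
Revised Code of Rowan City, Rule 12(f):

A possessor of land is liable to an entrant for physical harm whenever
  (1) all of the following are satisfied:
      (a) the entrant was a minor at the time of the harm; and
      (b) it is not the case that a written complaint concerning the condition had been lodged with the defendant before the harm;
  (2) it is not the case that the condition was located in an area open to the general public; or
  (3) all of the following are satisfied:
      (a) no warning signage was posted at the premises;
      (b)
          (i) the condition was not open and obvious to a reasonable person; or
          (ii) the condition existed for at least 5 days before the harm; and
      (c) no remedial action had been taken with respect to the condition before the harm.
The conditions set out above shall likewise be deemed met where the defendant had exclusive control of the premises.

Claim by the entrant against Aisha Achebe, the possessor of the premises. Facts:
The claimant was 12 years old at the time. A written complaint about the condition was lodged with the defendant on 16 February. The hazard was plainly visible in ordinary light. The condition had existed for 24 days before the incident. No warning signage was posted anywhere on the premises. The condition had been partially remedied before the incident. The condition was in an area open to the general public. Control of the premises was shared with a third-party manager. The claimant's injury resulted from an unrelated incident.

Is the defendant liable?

(a) entrant a minor — met.
(b) not (complaint lodged) — not met.
So (1) is not satisfied (T AND F).
(2) not (public area) — not satisfied.
(a) no signage posted — holds.
(i) not open/obvious — not satisfied.
(ii) condition ≥5 days old — holds.
So (b) is satisfied (F OR T).
(c) no remedial action — fails.
(3): T AND T AND F → false.
Overall = F OR F OR F = false.
Exception (exclusive control) — not satisfied.
Result: main false OR exception false → false.

No — not liable.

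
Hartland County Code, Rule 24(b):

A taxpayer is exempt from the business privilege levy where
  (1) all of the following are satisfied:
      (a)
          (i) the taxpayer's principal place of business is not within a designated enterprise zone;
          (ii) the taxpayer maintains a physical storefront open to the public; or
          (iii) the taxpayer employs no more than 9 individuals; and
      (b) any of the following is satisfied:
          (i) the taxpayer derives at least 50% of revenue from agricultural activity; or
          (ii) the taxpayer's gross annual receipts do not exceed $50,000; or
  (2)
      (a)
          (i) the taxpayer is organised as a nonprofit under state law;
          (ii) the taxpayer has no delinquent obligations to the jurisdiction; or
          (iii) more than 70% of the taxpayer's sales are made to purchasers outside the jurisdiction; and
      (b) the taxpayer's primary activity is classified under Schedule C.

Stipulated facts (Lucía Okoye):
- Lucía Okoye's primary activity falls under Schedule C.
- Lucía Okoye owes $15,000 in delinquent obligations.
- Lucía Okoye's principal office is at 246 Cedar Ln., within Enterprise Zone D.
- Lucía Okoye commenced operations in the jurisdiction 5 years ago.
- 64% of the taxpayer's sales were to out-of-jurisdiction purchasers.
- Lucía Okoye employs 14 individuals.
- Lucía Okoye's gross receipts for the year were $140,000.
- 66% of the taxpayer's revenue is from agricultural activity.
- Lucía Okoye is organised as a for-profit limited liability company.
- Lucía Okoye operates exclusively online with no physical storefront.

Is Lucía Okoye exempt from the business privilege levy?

(i) not (in enterprise zone) — not met.
(ii) has storefront — not met.
(iii) ≤ 9 employees — fails.
(a): F OR F OR F → false.
(i) ≥50% agricultural — satisfied.
(ii) receipts ≤ $50,000 — not satisfied.
(b) = T OR F = true.
(1): F AND T → false.
(i) nonprofit — not satisfied.
(ii) no delinquency — not met.
(iii) >70% out-of-jur. sales — not satisfied.
(a) = F OR F OR F = false.
(b) Schedule C activity — holds.
(2): F AND T → false.
Overall: F OR F → false.

No — not exempt.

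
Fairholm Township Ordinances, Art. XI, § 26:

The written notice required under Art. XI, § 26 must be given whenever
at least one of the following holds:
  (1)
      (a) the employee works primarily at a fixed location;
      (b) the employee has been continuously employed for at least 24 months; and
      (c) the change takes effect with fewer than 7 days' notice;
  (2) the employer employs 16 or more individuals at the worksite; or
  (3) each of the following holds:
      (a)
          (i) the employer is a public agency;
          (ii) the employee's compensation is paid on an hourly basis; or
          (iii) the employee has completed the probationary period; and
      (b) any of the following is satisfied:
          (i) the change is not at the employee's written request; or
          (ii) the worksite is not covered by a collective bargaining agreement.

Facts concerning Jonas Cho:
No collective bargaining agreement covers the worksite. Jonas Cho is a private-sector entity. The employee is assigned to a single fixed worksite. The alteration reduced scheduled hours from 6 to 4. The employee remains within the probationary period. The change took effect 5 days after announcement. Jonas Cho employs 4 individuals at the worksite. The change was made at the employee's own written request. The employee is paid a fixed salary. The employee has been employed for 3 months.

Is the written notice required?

No — not required.

(a) fixed location — met.
(b) tenure ≥ 24 mo. — not met.
(c) < 7 days' notice — met.
So (1) is not satisfied (T AND F AND T).
(2) ≥ 16 at site — fails.
(i) public agency — fails.
(ii) hourly-paid — not met.
(iii) past probation — not met.
So (a) is not satisfied (F OR F OR F).
(i) not employee-requested — fails.
(ii) no CBA — satisfied.
(b): F OR T → true.
(3): F AND T → false.
Overall: F OR F OR F → false.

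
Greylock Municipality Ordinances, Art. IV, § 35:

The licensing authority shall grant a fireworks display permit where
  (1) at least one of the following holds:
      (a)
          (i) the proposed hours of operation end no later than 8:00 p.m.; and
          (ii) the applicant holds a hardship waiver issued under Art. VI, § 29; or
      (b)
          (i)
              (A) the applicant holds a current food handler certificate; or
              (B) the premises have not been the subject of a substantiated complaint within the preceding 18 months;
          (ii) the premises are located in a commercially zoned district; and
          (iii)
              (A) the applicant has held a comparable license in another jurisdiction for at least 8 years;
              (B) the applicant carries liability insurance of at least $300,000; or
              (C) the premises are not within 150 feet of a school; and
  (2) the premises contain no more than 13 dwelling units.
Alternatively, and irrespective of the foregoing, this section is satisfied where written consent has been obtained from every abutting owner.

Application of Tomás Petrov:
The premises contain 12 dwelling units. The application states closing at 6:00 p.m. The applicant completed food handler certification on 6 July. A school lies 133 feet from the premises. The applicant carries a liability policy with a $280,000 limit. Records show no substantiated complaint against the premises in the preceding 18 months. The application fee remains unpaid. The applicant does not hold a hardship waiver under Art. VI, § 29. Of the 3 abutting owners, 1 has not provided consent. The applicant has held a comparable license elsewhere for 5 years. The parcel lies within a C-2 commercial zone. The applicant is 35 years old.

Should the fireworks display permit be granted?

No — denied.

(i) closes by 8 p.m. — met.
(ii) hardship waiver — not satisfied.
So (a) is not satisfied (T AND F).
(A) food handler cert. — holds.
(B) no complaint in 18 mo. — met.
(i): T OR T → true.
(ii) commercially zoned — holds.
(A) prior license ≥ 8 yr — fails.
(B) insurance ≥ $300,000 — fails.
(C) ≥150 ft from school — not met.
So (iii) is not satisfied (F OR F OR F).
(b): T AND T AND F → false.
So (1) is not satisfied (F OR F).
(2) ≤ 13 units — holds.
So Overall is not satisfied (F AND T).
Exception (all abutters consent) — not satisfied.
Result: main false OR exception false → false.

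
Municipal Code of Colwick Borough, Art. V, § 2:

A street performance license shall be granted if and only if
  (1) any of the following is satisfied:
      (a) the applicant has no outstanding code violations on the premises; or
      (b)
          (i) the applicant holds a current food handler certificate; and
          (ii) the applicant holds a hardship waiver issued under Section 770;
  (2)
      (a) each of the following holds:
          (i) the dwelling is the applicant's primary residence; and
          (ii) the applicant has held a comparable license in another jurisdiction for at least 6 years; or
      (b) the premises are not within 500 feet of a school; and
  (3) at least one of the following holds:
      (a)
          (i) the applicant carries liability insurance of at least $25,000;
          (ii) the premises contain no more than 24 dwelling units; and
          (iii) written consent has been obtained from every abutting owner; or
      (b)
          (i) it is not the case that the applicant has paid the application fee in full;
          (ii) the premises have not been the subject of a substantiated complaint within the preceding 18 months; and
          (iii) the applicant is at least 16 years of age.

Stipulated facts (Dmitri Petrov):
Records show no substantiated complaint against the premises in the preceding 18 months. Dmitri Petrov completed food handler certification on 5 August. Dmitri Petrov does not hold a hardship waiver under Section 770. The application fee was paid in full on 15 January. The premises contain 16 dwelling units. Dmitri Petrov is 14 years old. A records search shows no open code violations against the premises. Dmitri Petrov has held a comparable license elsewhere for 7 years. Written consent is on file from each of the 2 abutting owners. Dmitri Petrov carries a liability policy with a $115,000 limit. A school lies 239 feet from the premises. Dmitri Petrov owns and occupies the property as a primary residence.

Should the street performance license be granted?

Yes — granted.

(a) no code violations — holds.
(i) food handler cert. — satisfied.
(ii) hardship waiver — not satisfied.
So (b) is not satisfied (T AND F).
So (1) is satisfied (T OR F).
(i) primary residence — met.
(ii) prior license ≥ 6 yr — satisfied.
(a): T AND T → true.
(b) ≥500 ft from school — not satisfied.
(2) = T OR F = true.
(i) insurance ≥ $25,000 — holds.
(ii) ≤ 24 units — holds.
(iii) all abutters consent — met.
(a): T AND T AND T → true.
(i) not (fee paid) — not met.
(ii) no complaint in 18 mo. — met.
(iii) age ≥ 16 — not met.
So (b) is not satisfied (F AND T AND F).
So (3) is satisfied (T OR F).
Overall = T AND T AND T = true.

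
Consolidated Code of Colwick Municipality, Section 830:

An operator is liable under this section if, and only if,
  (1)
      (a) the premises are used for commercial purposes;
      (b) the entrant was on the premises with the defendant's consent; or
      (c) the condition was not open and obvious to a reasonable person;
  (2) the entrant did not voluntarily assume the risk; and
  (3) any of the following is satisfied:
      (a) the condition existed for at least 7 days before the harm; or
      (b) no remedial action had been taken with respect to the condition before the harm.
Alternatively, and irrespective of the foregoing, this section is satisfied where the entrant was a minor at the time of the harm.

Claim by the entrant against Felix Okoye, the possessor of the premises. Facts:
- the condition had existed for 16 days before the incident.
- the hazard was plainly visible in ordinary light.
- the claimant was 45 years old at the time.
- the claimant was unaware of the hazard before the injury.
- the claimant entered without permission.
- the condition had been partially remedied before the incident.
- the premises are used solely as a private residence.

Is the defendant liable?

(a) commercial use — not satisfied.
(b) consent to enter — fails.
(c) not open/obvious — not satisfied.
(1) = F OR F OR F = false.
(2) no assumed risk — met.
(a) condition ≥7 days old — satisfied.
(b) no remedial action — not met.
(3) = T OR F = true.
Overall = F AND T AND T = false.
Exception (entrant a minor) — not satisfied.
Result: main false OR exception false → false.

No — not liable.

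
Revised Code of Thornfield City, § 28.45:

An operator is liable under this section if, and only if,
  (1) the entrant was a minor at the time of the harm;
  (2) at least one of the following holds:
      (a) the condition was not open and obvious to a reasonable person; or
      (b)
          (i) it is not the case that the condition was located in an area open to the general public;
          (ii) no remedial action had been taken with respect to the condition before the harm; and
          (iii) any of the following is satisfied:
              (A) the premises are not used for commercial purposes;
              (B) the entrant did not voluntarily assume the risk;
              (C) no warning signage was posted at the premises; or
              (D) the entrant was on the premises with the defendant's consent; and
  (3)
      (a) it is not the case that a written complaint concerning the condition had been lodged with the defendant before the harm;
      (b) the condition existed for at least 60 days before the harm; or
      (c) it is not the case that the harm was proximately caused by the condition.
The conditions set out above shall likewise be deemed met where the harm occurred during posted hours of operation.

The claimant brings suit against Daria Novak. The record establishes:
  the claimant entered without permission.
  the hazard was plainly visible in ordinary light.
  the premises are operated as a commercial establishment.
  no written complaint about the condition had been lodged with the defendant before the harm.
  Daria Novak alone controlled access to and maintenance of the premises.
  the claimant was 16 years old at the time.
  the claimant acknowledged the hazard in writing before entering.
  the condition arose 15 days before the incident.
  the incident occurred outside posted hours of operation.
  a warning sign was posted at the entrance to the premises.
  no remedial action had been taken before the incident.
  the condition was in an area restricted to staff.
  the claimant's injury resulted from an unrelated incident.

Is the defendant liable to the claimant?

(1) entrant a minor — holds.
(a) not open/obvious — not satisfied.
(i) not (public area) — met.
(ii) no remedial action — holds.
(A) not (commercial use) — not met.
(B) no assumed risk — not satisfied.
(C) no signage posted — not met.
(D) consent to enter — not met.
So (iii) is not satisfied (F OR F OR F OR F).
(b) = T AND T AND F = false.
(2): F OR F → false.
(a) not (complaint lodged) — met.
(b) condition ≥60 days old — fails.
(c) not (proximate cause) — met.
(3): T OR F OR T → true.
So Overall is not satisfied (T AND F AND T).
Exception (during posted hours) — not satisfied.
Result: main false OR exception false → false.

No — not liable.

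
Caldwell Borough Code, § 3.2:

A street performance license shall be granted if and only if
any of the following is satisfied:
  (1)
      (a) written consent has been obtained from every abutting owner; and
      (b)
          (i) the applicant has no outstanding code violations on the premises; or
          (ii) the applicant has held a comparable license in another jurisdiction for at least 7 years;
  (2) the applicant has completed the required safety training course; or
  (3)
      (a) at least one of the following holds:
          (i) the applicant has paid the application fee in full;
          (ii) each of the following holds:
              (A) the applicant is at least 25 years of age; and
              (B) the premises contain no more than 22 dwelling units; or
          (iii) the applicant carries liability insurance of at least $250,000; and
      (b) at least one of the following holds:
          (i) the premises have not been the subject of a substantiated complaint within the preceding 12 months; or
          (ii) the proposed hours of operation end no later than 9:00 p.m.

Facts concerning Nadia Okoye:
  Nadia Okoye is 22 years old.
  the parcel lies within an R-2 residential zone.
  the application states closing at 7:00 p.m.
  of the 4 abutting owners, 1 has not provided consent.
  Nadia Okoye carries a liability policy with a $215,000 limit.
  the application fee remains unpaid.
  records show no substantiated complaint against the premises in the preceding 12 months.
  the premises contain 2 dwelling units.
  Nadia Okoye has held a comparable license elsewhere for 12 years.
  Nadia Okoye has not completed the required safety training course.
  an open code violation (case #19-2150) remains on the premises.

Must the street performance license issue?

(a) all abutters consent — fails.
(i) no code violations — not met.
(ii) prior license ≥ 7 yr — holds.
So (b) is satisfied (F OR T).
(1): F AND T → false.
(2) safety training — not satisfied.
(i) fee paid — not met.
(A) age ≥ 25 — fails.
(B) ≤ 22 units — holds.
(ii) = F AND T = false.
(iii) insurance ≥ $250,000 — not met.
So (a) is not satisfied (F OR F OR F).
(i) no complaint in 12 mo. — satisfied.
(ii) closes by 9 p.m. — satisfied.
(b) = T OR T = true.
So (3) is not satisfied (F AND T).
Overall = F OR F OR F = false.

No — denied.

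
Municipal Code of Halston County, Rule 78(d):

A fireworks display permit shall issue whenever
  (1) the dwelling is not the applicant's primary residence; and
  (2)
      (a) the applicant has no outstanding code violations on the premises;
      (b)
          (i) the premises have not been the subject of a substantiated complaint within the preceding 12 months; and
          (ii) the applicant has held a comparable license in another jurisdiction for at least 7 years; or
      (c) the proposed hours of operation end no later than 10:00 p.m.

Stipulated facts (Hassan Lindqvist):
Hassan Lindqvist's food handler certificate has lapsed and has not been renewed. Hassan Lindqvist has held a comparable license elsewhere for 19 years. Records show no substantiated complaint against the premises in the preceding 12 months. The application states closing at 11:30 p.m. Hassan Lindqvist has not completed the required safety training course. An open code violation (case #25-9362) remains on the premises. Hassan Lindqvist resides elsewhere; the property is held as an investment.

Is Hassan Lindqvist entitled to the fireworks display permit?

Yes — granted.

(1) not (primary residence) — met.
(a) no code violations — fails.
(i) no complaint in 12 mo. — satisfied.
(ii) prior license ≥ 7 yr — holds.
So (b) is satisfied (T AND T).
(c) closes by 10 p.m. — not satisfied.
(2) = F OR T OR F = true.
Overall: T AND T → true.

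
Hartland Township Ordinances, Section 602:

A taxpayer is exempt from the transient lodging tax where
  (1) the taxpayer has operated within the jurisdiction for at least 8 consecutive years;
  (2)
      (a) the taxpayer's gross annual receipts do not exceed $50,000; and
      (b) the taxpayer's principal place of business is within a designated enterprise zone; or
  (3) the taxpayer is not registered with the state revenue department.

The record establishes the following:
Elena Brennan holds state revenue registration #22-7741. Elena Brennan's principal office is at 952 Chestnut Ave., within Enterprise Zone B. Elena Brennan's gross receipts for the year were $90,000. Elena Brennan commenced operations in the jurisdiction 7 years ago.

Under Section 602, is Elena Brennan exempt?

No — not exempt.

(1) ≥ 8 yrs in jurisdiction — not satisfied.
(a) receipts ≤ $50,000 — not met.
(b) in enterprise zone — holds.
(2) = F AND T = false.
(3) not (state-registered) — not met.
Overall = F OR F OR F = false.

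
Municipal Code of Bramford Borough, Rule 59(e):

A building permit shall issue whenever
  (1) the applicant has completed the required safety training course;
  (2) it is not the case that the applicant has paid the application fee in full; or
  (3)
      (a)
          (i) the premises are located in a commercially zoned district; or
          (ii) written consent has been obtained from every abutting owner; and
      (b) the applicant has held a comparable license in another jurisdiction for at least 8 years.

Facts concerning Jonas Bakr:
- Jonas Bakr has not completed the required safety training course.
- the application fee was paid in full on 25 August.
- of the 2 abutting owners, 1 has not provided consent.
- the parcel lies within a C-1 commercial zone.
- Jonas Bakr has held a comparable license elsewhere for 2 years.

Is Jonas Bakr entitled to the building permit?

(1) safety training — fails.
(2) not (fee paid) — not met.
(i) commercially zoned — holds.
(ii) all abutters consent — fails.
(a) = T OR F = true.
(b) prior license ≥ 8 yr — not satisfied.
So (3) is not satisfied (T AND F).
So Overall is not satisfied (F OR F OR F).

No — denied.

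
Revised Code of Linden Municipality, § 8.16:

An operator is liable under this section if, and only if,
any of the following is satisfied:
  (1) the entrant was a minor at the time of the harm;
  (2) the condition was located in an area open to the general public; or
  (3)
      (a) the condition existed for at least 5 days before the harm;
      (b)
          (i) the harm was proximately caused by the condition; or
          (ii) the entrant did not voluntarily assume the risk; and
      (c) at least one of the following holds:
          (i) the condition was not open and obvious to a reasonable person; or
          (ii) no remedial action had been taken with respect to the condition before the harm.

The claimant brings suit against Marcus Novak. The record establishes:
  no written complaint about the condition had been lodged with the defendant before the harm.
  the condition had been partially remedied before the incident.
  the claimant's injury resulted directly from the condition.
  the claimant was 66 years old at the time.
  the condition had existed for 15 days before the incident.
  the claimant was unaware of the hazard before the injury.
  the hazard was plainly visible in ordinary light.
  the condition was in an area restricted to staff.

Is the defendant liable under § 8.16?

(1) entrant a minor — not satisfied.
(2) public area — not met.
(a) condition ≥5 days old — holds.
(i) proximate cause — holds.
(ii) no assumed risk — satisfied.
(b): T OR T → true.
(i) not open/obvious — not met.
(ii) no remedial action — not satisfied.
So (c) is not satisfied (F OR F).
(3): T AND T AND F → false.
Overall: F OR F OR F → false.

No — not liable.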